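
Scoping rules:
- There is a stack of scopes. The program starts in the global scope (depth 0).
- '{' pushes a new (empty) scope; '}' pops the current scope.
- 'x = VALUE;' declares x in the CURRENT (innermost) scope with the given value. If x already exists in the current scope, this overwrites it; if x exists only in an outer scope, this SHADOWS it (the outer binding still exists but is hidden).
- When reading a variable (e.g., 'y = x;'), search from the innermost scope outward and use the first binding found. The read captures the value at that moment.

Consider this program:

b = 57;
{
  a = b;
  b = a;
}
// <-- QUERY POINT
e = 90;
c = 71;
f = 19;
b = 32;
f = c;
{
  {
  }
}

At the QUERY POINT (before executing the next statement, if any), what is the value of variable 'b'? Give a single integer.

Answer: 57

Derivation:
Step 1: declare b=57 at depth 0
Step 2: enter scope (depth=1)
Step 3: declare a=(read b)=57 at depth 1
Step 4: declare b=(read a)=57 at depth 1
Step 5: exit scope (depth=0)
Visible at query point: b=57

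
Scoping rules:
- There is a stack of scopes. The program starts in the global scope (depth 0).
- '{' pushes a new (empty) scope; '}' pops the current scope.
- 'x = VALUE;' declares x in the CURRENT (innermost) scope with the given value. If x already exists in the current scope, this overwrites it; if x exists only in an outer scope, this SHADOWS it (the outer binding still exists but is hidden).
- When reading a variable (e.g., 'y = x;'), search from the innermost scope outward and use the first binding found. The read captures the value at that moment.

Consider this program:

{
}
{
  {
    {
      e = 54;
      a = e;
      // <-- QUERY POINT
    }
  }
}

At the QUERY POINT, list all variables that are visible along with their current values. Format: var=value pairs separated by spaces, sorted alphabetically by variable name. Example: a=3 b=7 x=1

Answer: a=54 e=54

Derivation:
Step 1: enter scope (depth=1)
Step 2: exit scope (depth=0)
Step 3: enter scope (depth=1)
Step 4: enter scope (depth=2)
Step 5: enter scope (depth=3)
Step 6: declare e=54 at depth 3
Step 7: declare a=(read e)=54 at depth 3
Visible at query point: a=54 e=54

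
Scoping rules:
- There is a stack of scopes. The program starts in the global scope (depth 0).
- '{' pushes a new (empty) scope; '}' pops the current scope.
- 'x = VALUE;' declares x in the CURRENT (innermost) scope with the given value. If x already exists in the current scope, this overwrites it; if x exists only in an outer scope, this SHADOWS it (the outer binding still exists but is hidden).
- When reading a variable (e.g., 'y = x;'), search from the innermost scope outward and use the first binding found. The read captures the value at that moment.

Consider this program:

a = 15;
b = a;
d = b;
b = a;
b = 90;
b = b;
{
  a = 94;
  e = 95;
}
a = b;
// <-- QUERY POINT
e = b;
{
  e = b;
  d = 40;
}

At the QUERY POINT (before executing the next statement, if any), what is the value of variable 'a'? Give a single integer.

Answer: 90

Derivation:
Step 1: declare a=15 at depth 0
Step 2: declare b=(read a)=15 at depth 0
Step 3: declare d=(read b)=15 at depth 0
Step 4: declare b=(read a)=15 at depth 0
Step 5: declare b=90 at depth 0
Step 6: declare b=(read b)=90 at depth 0
Step 7: enter scope (depth=1)
Step 8: declare a=94 at depth 1
Step 9: declare e=95 at depth 1
Step 10: exit scope (depth=0)
Step 11: declare a=(read b)=90 at depth 0
Visible at query point: a=90 b=90 d=15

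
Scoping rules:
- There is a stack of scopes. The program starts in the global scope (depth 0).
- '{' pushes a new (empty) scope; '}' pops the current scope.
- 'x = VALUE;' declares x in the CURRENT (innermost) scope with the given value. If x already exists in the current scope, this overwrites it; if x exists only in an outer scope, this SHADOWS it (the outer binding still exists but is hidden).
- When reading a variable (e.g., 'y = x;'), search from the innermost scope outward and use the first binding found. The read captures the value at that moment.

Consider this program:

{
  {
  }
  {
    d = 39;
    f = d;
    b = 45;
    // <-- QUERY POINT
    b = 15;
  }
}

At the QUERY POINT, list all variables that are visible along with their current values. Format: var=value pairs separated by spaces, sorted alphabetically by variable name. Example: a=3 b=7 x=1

Answer: b=45 d=39 f=39

Derivation:
Step 1: enter scope (depth=1)
Step 2: enter scope (depth=2)
Step 3: exit scope (depth=1)
Step 4: enter scope (depth=2)
Step 5: declare d=39 at depth 2
Step 6: declare f=(read d)=39 at depth 2
Step 7: declare b=45 at depth 2
Visible at query point: b=45 d=39 f=39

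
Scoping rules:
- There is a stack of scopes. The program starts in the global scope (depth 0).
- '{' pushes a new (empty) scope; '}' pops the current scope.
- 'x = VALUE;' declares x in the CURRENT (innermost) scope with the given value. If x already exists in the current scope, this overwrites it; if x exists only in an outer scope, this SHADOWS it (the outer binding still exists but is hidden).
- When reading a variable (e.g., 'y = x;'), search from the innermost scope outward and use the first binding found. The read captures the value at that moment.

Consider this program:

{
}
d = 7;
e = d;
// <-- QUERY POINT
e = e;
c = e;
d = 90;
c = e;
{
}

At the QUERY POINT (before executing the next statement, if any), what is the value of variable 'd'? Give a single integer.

Answer: 7

Derivation:
Step 1: enter scope (depth=1)
Step 2: exit scope (depth=0)
Step 3: declare d=7 at depth 0
Step 4: declare e=(read d)=7 at depth 0
Visible at query point: d=7 e=7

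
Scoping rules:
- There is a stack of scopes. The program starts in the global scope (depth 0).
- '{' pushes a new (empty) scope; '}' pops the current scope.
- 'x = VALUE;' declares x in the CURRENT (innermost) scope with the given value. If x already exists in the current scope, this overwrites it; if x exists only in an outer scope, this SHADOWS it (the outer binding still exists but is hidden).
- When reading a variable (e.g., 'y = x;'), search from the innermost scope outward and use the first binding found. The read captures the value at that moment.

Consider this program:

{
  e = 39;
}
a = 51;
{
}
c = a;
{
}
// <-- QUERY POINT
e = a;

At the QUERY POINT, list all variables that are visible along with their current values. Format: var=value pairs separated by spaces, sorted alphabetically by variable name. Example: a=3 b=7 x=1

Step 1: enter scope (depth=1)
Step 2: declare e=39 at depth 1
Step 3: exit scope (depth=0)
Step 4: declare a=51 at depth 0
Step 5: enter scope (depth=1)
Step 6: exit scope (depth=0)
Step 7: declare c=(read a)=51 at depth 0
Step 8: enter scope (depth=1)
Step 9: exit scope (depth=0)
Visible at query point: a=51 c=51

Answer: a=51 c=51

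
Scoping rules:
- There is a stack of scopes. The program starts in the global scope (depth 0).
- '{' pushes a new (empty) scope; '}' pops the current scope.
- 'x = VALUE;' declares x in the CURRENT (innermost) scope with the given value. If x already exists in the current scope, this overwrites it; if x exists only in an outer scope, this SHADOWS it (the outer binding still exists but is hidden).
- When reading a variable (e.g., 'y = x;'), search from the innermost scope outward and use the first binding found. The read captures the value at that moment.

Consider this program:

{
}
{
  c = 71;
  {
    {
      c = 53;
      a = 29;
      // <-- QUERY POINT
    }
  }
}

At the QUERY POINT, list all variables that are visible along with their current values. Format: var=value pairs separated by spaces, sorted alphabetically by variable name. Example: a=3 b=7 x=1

Answer: a=29 c=53

Derivation:
Step 1: enter scope (depth=1)
Step 2: exit scope (depth=0)
Step 3: enter scope (depth=1)
Step 4: declare c=71 at depth 1
Step 5: enter scope (depth=2)
Step 6: enter scope (depth=3)
Step 7: declare c=53 at depth 3
Step 8: declare a=29 at depth 3
Visible at query point: a=29 c=53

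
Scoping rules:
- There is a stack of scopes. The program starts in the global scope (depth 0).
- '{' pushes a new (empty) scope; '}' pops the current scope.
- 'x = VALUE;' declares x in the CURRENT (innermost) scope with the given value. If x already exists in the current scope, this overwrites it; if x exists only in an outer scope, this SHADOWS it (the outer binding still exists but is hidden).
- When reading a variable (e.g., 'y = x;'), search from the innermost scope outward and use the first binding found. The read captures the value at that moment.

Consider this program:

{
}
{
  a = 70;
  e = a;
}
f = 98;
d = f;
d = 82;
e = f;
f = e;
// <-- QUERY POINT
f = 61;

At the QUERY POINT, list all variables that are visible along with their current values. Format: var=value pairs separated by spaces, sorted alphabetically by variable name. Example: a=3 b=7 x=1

Answer: d=82 e=98 f=98

Derivation:
Step 1: enter scope (depth=1)
Step 2: exit scope (depth=0)
Step 3: enter scope (depth=1)
Step 4: declare a=70 at depth 1
Step 5: declare e=(read a)=70 at depth 1
Step 6: exit scope (depth=0)
Step 7: declare f=98 at depth 0
Step 8: declare d=(read f)=98 at depth 0
Step 9: declare d=82 at depth 0
Step 10: declare e=(read f)=98 at depth 0
Step 11: declare f=(read e)=98 at depth 0
Visible at query point: d=82 e=98 f=98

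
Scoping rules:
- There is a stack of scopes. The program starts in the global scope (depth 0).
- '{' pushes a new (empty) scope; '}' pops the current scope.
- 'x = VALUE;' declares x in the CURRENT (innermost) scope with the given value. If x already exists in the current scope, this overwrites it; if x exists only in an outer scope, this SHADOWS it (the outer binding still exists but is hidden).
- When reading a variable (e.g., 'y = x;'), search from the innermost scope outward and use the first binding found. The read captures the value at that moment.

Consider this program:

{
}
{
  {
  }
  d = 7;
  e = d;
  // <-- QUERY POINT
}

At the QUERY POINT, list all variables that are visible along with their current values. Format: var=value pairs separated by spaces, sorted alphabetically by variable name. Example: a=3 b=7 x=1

Answer: d=7 e=7

Derivation:
Step 1: enter scope (depth=1)
Step 2: exit scope (depth=0)
Step 3: enter scope (depth=1)
Step 4: enter scope (depth=2)
Step 5: exit scope (depth=1)
Step 6: declare d=7 at depth 1
Step 7: declare e=(read d)=7 at depth 1
Visible at query point: d=7 e=7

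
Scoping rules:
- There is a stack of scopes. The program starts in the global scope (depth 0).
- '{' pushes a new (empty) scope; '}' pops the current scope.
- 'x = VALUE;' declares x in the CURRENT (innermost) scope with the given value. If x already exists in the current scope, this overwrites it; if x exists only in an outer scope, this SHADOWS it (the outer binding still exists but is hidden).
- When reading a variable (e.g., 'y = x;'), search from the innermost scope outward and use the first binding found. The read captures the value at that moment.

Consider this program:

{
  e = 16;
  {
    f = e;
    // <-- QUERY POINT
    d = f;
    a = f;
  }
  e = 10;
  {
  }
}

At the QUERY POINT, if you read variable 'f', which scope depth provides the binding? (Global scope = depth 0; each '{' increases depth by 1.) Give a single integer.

Step 1: enter scope (depth=1)
Step 2: declare e=16 at depth 1
Step 3: enter scope (depth=2)
Step 4: declare f=(read e)=16 at depth 2
Visible at query point: e=16 f=16

Answer: 2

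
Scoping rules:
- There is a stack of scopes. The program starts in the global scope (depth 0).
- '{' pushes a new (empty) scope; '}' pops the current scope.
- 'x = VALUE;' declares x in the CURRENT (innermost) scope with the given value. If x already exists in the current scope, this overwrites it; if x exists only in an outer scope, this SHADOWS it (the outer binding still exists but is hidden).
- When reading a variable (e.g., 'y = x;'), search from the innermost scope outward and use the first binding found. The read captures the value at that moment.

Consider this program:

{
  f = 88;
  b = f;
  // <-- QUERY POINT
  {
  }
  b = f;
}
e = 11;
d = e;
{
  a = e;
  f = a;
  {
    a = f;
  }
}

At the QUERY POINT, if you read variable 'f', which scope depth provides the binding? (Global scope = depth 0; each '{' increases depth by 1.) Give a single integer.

Step 1: enter scope (depth=1)
Step 2: declare f=88 at depth 1
Step 3: declare b=(read f)=88 at depth 1
Visible at query point: b=88 f=88

Answer: 1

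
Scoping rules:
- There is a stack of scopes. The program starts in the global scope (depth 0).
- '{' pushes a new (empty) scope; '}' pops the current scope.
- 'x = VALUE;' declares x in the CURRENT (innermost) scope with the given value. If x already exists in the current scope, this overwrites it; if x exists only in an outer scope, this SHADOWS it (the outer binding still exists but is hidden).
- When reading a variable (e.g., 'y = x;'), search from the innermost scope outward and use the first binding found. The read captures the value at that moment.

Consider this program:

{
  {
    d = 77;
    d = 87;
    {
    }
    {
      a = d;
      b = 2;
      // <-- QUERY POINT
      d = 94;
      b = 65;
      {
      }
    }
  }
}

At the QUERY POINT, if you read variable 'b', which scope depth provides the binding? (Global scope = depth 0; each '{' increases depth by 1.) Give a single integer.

Answer: 3

Derivation:
Step 1: enter scope (depth=1)
Step 2: enter scope (depth=2)
Step 3: declare d=77 at depth 2
Step 4: declare d=87 at depth 2
Step 5: enter scope (depth=3)
Step 6: exit scope (depth=2)
Step 7: enter scope (depth=3)
Step 8: declare a=(read d)=87 at depth 3
Step 9: declare b=2 at depth 3
Visible at query point: a=87 b=2 d=87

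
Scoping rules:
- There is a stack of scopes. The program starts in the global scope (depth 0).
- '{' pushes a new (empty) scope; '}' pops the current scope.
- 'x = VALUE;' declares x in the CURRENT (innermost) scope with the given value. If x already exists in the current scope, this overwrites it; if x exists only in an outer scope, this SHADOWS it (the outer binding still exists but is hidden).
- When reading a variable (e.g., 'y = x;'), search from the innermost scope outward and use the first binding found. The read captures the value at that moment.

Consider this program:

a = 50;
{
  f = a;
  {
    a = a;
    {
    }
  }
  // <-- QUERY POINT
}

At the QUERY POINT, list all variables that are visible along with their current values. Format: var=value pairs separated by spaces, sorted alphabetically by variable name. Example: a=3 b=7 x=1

Step 1: declare a=50 at depth 0
Step 2: enter scope (depth=1)
Step 3: declare f=(read a)=50 at depth 1
Step 4: enter scope (depth=2)
Step 5: declare a=(read a)=50 at depth 2
Step 6: enter scope (depth=3)
Step 7: exit scope (depth=2)
Step 8: exit scope (depth=1)
Visible at query point: a=50 f=50

Answer: a=50 f=50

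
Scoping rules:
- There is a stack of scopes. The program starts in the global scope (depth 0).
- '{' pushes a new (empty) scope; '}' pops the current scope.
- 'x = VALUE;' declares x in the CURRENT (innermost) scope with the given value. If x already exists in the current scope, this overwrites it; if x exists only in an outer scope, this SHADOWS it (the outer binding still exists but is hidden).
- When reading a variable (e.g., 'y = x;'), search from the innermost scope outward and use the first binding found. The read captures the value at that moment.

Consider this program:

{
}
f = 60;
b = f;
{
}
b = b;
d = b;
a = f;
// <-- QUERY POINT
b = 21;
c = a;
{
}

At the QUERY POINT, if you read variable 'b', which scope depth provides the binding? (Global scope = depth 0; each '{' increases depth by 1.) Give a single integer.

Step 1: enter scope (depth=1)
Step 2: exit scope (depth=0)
Step 3: declare f=60 at depth 0
Step 4: declare b=(read f)=60 at depth 0
Step 5: enter scope (depth=1)
Step 6: exit scope (depth=0)
Step 7: declare b=(read b)=60 at depth 0
Step 8: declare d=(read b)=60 at depth 0
Step 9: declare a=(read f)=60 at depth 0
Visible at query point: a=60 b=60 d=60 f=60

Answer: 0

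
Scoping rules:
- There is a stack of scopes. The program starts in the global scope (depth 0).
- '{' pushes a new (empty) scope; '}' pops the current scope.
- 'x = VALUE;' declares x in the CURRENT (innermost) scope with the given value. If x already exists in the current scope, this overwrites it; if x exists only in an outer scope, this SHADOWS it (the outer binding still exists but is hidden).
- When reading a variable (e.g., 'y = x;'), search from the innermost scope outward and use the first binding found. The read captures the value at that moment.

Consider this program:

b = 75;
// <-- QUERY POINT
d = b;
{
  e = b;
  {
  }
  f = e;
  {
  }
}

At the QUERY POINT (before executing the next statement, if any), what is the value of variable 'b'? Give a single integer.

Step 1: declare b=75 at depth 0
Visible at query point: b=75

Answer: 75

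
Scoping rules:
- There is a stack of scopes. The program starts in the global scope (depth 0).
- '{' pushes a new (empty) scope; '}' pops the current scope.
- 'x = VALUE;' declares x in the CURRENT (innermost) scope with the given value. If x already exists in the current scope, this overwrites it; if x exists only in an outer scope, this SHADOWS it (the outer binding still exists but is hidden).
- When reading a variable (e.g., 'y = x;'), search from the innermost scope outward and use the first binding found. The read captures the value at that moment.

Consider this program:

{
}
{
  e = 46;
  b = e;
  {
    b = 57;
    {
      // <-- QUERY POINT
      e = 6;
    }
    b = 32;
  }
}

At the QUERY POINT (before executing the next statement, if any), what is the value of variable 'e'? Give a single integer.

Step 1: enter scope (depth=1)
Step 2: exit scope (depth=0)
Step 3: enter scope (depth=1)
Step 4: declare e=46 at depth 1
Step 5: declare b=(read e)=46 at depth 1
Step 6: enter scope (depth=2)
Step 7: declare b=57 at depth 2
Step 8: enter scope (depth=3)
Visible at query point: b=57 e=46

Answer: 46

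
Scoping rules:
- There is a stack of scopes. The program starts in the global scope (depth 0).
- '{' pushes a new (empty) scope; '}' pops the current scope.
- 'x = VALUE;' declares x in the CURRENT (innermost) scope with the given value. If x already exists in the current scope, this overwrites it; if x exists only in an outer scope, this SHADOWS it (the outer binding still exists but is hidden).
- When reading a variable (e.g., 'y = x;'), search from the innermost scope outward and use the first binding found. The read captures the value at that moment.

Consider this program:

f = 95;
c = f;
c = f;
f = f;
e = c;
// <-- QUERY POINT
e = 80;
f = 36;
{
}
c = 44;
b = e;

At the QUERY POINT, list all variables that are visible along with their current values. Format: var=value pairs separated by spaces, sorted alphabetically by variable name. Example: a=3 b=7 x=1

Answer: c=95 e=95 f=95

Derivation:
Step 1: declare f=95 at depth 0
Step 2: declare c=(read f)=95 at depth 0
Step 3: declare c=(read f)=95 at depth 0
Step 4: declare f=(read f)=95 at depth 0
Step 5: declare e=(read c)=95 at depth 0
Visible at query point: c=95 e=95 f=95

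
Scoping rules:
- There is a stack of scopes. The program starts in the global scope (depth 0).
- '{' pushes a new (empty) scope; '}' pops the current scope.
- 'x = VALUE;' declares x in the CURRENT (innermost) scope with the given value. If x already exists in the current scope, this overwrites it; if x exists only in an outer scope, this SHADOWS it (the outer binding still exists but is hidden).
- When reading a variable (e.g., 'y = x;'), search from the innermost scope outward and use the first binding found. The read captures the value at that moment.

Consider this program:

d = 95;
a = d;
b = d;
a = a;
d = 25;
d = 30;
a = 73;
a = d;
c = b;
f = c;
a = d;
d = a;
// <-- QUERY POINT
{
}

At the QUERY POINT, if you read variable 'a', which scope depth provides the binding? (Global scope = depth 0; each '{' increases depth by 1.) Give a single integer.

Step 1: declare d=95 at depth 0
Step 2: declare a=(read d)=95 at depth 0
Step 3: declare b=(read d)=95 at depth 0
Step 4: declare a=(read a)=95 at depth 0
Step 5: declare d=25 at depth 0
Step 6: declare d=30 at depth 0
Step 7: declare a=73 at depth 0
Step 8: declare a=(read d)=30 at depth 0
Step 9: declare c=(read b)=95 at depth 0
Step 10: declare f=(read c)=95 at depth 0
Step 11: declare a=(read d)=30 at depth 0
Step 12: declare d=(read a)=30 at depth 0
Visible at query point: a=30 b=95 c=95 d=30 f=95

Answer: 0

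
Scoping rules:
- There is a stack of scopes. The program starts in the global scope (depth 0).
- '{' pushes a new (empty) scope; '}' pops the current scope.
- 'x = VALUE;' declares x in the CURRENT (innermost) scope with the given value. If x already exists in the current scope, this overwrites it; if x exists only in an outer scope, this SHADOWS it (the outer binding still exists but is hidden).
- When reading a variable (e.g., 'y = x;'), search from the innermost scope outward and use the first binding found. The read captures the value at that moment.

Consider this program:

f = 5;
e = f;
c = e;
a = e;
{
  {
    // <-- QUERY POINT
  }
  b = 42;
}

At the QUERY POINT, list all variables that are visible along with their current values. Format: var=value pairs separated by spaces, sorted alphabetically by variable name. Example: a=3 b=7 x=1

Step 1: declare f=5 at depth 0
Step 2: declare e=(read f)=5 at depth 0
Step 3: declare c=(read e)=5 at depth 0
Step 4: declare a=(read e)=5 at depth 0
Step 5: enter scope (depth=1)
Step 6: enter scope (depth=2)
Visible at query point: a=5 c=5 e=5 f=5

Answer: a=5 c=5 e=5 f=5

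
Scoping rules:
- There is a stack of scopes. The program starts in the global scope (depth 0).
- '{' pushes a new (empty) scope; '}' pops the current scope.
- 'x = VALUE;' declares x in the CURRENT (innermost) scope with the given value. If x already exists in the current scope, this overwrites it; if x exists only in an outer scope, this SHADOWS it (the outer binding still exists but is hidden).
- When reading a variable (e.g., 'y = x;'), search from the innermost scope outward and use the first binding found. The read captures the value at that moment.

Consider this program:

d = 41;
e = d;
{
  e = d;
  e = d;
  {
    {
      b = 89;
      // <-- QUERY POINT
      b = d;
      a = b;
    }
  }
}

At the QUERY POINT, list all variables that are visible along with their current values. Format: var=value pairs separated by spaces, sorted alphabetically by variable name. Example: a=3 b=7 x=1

Step 1: declare d=41 at depth 0
Step 2: declare e=(read d)=41 at depth 0
Step 3: enter scope (depth=1)
Step 4: declare e=(read d)=41 at depth 1
Step 5: declare e=(read d)=41 at depth 1
Step 6: enter scope (depth=2)
Step 7: enter scope (depth=3)
Step 8: declare b=89 at depth 3
Visible at query point: b=89 d=41 e=41

Answer: b=89 d=41 e=41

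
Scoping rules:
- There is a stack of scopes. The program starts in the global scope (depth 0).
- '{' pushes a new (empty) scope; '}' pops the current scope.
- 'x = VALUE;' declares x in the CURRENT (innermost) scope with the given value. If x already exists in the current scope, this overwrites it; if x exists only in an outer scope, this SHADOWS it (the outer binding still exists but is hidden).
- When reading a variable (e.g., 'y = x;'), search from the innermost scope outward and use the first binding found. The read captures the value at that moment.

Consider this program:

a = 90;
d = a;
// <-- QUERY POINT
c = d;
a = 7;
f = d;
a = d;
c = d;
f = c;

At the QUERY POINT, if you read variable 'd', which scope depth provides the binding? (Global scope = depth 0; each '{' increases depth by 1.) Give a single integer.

Step 1: declare a=90 at depth 0
Step 2: declare d=(read a)=90 at depth 0
Visible at query point: a=90 d=90

Answer: 0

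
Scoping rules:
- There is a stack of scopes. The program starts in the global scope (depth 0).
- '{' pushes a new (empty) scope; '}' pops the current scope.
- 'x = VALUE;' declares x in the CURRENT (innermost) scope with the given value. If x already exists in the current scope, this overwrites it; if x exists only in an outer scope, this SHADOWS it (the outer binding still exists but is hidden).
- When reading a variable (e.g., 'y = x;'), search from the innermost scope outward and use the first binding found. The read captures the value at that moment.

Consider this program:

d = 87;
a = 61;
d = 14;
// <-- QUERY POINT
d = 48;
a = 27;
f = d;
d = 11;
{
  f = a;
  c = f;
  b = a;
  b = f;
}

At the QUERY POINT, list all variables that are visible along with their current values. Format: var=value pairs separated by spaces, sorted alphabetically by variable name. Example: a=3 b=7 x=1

Answer: a=61 d=14

Derivation:
Step 1: declare d=87 at depth 0
Step 2: declare a=61 at depth 0
Step 3: declare d=14 at depth 0
Visible at query point: a=61 d=14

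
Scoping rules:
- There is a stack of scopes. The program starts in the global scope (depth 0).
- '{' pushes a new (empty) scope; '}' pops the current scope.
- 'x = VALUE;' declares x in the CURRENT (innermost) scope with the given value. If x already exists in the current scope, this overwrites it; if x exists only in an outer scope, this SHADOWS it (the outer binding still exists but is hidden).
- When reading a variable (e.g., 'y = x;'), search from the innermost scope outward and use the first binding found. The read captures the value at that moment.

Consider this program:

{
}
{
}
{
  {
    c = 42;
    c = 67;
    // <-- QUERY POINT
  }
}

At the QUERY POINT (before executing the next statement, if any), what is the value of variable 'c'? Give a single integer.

Step 1: enter scope (depth=1)
Step 2: exit scope (depth=0)
Step 3: enter scope (depth=1)
Step 4: exit scope (depth=0)
Step 5: enter scope (depth=1)
Step 6: enter scope (depth=2)
Step 7: declare c=42 at depth 2
Step 8: declare c=67 at depth 2
Visible at query point: c=67

Answer: 67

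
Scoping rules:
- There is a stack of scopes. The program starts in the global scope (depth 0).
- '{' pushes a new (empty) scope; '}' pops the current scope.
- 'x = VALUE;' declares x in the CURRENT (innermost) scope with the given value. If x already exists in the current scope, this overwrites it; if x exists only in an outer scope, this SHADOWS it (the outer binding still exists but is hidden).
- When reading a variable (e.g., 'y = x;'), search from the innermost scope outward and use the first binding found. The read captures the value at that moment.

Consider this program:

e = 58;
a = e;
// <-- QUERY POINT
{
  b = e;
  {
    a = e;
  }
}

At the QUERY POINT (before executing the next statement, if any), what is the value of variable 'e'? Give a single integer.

Answer: 58

Derivation:
Step 1: declare e=58 at depth 0
Step 2: declare a=(read e)=58 at depth 0
Visible at query point: a=58 e=58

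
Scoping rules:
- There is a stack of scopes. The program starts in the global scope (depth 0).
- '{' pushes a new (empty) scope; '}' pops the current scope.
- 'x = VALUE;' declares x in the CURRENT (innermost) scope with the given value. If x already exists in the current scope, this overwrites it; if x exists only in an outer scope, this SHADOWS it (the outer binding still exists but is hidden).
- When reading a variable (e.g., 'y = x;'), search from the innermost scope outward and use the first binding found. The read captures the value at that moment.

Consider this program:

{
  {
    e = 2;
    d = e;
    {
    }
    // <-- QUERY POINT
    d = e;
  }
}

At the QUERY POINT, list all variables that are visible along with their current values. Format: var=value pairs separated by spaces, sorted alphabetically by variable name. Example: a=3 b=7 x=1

Answer: d=2 e=2

Derivation:
Step 1: enter scope (depth=1)
Step 2: enter scope (depth=2)
Step 3: declare e=2 at depth 2
Step 4: declare d=(read e)=2 at depth 2
Step 5: enter scope (depth=3)
Step 6: exit scope (depth=2)
Visible at query point: d=2 e=2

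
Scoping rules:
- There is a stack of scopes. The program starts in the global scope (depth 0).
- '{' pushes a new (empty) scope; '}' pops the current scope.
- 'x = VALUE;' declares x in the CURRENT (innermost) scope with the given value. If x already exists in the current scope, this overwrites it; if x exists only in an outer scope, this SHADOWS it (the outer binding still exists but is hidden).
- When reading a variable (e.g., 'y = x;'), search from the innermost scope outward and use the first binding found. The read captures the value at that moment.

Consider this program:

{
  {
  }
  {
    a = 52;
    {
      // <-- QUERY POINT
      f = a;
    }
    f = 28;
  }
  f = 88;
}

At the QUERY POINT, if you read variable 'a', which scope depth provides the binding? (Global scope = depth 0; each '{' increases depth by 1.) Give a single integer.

Answer: 2

Derivation:
Step 1: enter scope (depth=1)
Step 2: enter scope (depth=2)
Step 3: exit scope (depth=1)
Step 4: enter scope (depth=2)
Step 5: declare a=52 at depth 2
Step 6: enter scope (depth=3)
Visible at query point: a=52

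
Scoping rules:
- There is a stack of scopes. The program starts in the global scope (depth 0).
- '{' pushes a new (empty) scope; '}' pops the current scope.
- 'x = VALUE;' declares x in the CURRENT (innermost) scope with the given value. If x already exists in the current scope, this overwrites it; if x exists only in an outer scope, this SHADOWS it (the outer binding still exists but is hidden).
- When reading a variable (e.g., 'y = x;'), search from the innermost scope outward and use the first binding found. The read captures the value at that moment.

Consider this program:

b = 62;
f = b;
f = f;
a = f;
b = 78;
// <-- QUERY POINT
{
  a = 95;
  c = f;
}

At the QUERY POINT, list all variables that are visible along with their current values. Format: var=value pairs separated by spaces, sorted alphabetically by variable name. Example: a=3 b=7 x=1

Answer: a=62 b=78 f=62

Derivation:
Step 1: declare b=62 at depth 0
Step 2: declare f=(read b)=62 at depth 0
Step 3: declare f=(read f)=62 at depth 0
Step 4: declare a=(read f)=62 at depth 0
Step 5: declare b=78 at depth 0
Visible at query point: a=62 b=78 f=62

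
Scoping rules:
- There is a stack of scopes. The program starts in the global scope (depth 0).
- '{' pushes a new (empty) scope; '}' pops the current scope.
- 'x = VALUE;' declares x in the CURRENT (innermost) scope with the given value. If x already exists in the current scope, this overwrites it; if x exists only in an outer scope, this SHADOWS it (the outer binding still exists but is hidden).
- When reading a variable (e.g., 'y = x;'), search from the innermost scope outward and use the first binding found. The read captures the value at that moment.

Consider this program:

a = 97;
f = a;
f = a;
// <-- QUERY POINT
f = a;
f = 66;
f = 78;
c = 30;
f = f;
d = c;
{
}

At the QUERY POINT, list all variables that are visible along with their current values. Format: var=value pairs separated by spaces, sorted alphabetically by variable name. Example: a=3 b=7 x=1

Answer: a=97 f=97

Derivation:
Step 1: declare a=97 at depth 0
Step 2: declare f=(read a)=97 at depth 0
Step 3: declare f=(read a)=97 at depth 0
Visible at query point: a=97 f=97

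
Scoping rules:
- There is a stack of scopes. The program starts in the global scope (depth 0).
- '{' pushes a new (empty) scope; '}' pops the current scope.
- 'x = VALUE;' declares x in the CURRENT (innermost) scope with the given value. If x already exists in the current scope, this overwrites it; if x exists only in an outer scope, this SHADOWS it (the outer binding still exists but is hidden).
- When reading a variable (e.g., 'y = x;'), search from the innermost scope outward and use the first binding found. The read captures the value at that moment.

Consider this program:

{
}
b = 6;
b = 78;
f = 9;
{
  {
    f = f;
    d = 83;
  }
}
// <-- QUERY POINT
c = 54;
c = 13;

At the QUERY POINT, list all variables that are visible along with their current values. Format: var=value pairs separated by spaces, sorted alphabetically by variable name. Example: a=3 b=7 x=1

Answer: b=78 f=9

Derivation:
Step 1: enter scope (depth=1)
Step 2: exit scope (depth=0)
Step 3: declare b=6 at depth 0
Step 4: declare b=78 at depth 0
Step 5: declare f=9 at depth 0
Step 6: enter scope (depth=1)
Step 7: enter scope (depth=2)
Step 8: declare f=(read f)=9 at depth 2
Step 9: declare d=83 at depth 2
Step 10: exit scope (depth=1)
Step 11: exit scope (depth=0)
Visible at query point: b=78 f=9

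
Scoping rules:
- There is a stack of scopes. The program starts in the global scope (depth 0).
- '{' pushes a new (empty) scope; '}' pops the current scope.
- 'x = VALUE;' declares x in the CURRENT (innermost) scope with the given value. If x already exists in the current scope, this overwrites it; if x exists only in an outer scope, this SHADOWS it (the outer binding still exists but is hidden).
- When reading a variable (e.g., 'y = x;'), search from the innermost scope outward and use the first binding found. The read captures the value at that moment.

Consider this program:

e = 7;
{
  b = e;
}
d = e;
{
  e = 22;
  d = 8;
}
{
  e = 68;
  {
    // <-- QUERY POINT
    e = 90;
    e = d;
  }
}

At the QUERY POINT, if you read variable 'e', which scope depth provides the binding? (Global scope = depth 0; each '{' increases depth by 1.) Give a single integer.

Answer: 1

Derivation:
Step 1: declare e=7 at depth 0
Step 2: enter scope (depth=1)
Step 3: declare b=(read e)=7 at depth 1
Step 4: exit scope (depth=0)
Step 5: declare d=(read e)=7 at depth 0
Step 6: enter scope (depth=1)
Step 7: declare e=22 at depth 1
Step 8: declare d=8 at depth 1
Step 9: exit scope (depth=0)
Step 10: enter scope (depth=1)
Step 11: declare e=68 at depth 1
Step 12: enter scope (depth=2)
Visible at query point: d=7 e=68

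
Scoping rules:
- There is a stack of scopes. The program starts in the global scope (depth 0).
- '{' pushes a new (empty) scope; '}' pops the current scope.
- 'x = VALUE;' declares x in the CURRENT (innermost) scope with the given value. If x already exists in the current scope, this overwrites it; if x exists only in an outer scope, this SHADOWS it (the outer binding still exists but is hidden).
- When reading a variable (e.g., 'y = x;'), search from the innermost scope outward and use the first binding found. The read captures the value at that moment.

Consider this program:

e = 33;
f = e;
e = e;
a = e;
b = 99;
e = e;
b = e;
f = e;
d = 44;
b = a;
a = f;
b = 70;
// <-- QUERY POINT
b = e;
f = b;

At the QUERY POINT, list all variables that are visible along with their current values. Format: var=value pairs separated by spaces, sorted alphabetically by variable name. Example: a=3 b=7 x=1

Step 1: declare e=33 at depth 0
Step 2: declare f=(read e)=33 at depth 0
Step 3: declare e=(read e)=33 at depth 0
Step 4: declare a=(read e)=33 at depth 0
Step 5: declare b=99 at depth 0
Step 6: declare e=(read e)=33 at depth 0
Step 7: declare b=(read e)=33 at depth 0
Step 8: declare f=(read e)=33 at depth 0
Step 9: declare d=44 at depth 0
Step 10: declare b=(read a)=33 at depth 0
Step 11: declare a=(read f)=33 at depth 0
Step 12: declare b=70 at depth 0
Visible at query point: a=33 b=70 d=44 e=33 f=33

Answer: a=33 b=70 d=44 e=33 f=33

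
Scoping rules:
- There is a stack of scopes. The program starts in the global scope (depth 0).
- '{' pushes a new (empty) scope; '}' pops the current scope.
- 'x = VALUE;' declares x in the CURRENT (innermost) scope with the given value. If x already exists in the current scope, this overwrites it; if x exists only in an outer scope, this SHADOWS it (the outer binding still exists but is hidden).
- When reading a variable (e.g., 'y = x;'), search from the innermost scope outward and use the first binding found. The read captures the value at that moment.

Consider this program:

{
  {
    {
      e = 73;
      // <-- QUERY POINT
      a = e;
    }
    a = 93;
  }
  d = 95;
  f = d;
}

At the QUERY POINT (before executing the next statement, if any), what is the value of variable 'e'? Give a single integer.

Answer: 73

Derivation:
Step 1: enter scope (depth=1)
Step 2: enter scope (depth=2)
Step 3: enter scope (depth=3)
Step 4: declare e=73 at depth 3
Visible at query point: e=73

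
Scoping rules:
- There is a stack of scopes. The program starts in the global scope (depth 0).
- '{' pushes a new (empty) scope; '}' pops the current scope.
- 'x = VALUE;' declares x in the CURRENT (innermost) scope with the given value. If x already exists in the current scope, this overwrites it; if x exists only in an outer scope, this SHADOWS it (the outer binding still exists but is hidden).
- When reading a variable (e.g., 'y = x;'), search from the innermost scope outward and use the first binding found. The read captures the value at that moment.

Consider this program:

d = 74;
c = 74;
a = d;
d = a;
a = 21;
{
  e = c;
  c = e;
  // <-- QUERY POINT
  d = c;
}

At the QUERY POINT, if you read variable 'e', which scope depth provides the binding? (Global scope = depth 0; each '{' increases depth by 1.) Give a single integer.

Step 1: declare d=74 at depth 0
Step 2: declare c=74 at depth 0
Step 3: declare a=(read d)=74 at depth 0
Step 4: declare d=(read a)=74 at depth 0
Step 5: declare a=21 at depth 0
Step 6: enter scope (depth=1)
Step 7: declare e=(read c)=74 at depth 1
Step 8: declare c=(read e)=74 at depth 1
Visible at query point: a=21 c=74 d=74 e=74

Answer: 1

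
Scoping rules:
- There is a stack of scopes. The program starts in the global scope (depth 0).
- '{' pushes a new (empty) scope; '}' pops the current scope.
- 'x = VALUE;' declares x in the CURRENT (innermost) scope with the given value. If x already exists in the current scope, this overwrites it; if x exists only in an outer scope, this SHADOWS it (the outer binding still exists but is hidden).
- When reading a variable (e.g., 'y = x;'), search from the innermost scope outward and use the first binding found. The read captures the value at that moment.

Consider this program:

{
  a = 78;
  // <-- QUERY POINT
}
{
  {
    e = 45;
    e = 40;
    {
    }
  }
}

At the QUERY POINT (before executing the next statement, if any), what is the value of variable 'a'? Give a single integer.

Step 1: enter scope (depth=1)
Step 2: declare a=78 at depth 1
Visible at query point: a=78

Answer: 78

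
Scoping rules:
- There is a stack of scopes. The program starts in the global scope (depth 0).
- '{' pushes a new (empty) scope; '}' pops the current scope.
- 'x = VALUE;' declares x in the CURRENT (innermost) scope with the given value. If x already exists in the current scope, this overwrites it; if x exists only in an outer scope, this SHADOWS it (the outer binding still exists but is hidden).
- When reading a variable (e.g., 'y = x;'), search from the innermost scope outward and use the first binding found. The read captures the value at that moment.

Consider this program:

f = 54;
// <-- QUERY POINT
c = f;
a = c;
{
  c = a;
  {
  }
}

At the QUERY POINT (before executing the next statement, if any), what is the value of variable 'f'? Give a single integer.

Step 1: declare f=54 at depth 0
Visible at query point: f=54

Answer: 54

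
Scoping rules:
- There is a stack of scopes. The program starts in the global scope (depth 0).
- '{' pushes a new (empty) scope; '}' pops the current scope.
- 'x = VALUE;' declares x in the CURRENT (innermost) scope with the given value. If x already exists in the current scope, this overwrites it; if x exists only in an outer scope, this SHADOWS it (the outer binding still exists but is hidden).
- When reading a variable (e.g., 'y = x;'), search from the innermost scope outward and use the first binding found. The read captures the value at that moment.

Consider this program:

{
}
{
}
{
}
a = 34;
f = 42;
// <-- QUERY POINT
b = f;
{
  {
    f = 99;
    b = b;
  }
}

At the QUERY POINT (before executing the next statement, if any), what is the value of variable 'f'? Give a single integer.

Step 1: enter scope (depth=1)
Step 2: exit scope (depth=0)
Step 3: enter scope (depth=1)
Step 4: exit scope (depth=0)
Step 5: enter scope (depth=1)
Step 6: exit scope (depth=0)
Step 7: declare a=34 at depth 0
Step 8: declare f=42 at depth 0
Visible at query point: a=34 f=42

Answer: 42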